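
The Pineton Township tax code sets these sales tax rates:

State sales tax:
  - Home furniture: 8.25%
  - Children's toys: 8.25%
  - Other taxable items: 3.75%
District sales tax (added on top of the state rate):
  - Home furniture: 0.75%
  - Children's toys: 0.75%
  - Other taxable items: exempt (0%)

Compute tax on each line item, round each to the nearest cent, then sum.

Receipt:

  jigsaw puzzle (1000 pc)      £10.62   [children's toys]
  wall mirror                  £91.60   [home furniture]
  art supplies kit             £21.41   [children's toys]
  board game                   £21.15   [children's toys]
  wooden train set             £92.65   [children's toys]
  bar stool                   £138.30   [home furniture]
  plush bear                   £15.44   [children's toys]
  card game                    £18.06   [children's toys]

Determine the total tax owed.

Jigsaw puzzle (1000 pc) £10.62: children's toys → 8.25% + 0.75% district = 9% → £0.96
Wall mirror £91.60: home furniture → 8.25% + 0.75% district = 9% → £8.24
Art supplies kit £21.41: children's toys → 8.25% + 0.75% district = 9% → £1.93
Board game £21.15: children's toys → 8.25% + 0.75% district = 9% → £1.90
Wooden train set £92.65: children's toys → 8.25% + 0.75% district = 9% → £8.34
Bar stool £138.30: home furniture → 8.25% + 0.75% district = 9% → £12.45
Plush bear £15.44: children's toys → 8.25% + 0.75% district = 9% → £1.39
Card game £18.06: children's toys → 8.25% + 0.75% district = 9% → £1.63
Total tax = £0.96 + £8.24 + £1.93 + £1.90 + £8.34 + £12.45 + £1.39 + £1.63 = £36.84

£36.84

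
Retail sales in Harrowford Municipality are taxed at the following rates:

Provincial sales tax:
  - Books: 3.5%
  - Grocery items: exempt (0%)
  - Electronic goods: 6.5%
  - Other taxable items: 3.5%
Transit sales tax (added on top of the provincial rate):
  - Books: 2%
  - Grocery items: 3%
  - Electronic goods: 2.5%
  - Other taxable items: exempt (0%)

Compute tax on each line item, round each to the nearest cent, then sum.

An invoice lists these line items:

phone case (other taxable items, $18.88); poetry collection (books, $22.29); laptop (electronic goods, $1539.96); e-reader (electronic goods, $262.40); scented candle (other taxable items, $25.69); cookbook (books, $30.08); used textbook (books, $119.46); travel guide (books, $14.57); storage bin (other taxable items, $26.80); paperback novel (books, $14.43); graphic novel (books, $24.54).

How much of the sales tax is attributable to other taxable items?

$2.50

Phone case $18.88: other taxable items → 3.5% + 0% transit = 3.5% → $0.66
Scented candle $25.69: other taxable items → 3.5% + 0% transit = 3.5% → $0.90
Storage bin $26.80: other taxable items → 3.5% + 0% transit = 3.5% → $0.94
Tax on other taxable items = $0.66 + $0.90 + $0.94 = $2.50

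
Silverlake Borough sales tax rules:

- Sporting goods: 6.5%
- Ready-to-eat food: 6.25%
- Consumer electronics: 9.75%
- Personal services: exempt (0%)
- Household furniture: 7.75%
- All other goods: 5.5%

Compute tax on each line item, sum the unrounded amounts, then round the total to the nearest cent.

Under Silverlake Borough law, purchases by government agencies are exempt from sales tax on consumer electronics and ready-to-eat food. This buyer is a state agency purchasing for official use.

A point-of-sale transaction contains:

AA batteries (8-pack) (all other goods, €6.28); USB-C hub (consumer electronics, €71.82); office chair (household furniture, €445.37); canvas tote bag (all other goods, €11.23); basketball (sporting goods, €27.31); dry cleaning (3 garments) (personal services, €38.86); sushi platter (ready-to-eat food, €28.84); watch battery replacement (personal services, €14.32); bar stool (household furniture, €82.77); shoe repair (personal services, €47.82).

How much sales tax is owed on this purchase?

AA batteries (8-pack) €6.28: all other goods → 5.5% → €0.3454
USB-C hub €71.82: consumer electronics, buyer-exempt → 0% → €0.00
Office chair €445.37: household furniture → 7.75% → €34.516175
Canvas tote bag €11.23: all other goods → 5.5% → €0.61765
Basketball €27.31: sporting goods → 6.5% → €1.77515
Dry cleaning (3 garments) €38.86: personal services → 0% → €0.00
Sushi platter €28.84: ready-to-eat food, buyer-exempt → 0% → €0.00
Watch battery replacement €14.32: personal services → 0% → €0.00
Bar stool €82.77: household furniture → 7.75% → €6.414675
Shoe repair €47.82: personal services → 0% → €0.00
Unrounded tax sum = €43.66905 → €43.67

€43.67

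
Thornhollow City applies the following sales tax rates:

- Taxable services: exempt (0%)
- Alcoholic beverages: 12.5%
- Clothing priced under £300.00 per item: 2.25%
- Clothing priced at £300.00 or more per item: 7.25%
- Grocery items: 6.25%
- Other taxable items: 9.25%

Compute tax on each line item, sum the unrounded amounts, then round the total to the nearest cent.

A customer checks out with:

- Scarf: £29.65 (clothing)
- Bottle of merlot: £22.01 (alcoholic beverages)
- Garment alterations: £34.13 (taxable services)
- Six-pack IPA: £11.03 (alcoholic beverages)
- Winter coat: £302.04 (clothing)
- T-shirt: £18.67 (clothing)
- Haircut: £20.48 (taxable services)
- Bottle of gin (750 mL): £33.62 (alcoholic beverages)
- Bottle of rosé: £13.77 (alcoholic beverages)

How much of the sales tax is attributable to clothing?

£22.99

Scarf £29.65: clothing, under £300.00 → 2.25% → £0.667125
Winter coat £302.04: clothing, £300.00 or more → 7.25% → £21.8979
T-shirt £18.67: clothing, under £300.00 → 2.25% → £0.420075
Tax on clothing: unrounded sum = £22.9851 → £22.99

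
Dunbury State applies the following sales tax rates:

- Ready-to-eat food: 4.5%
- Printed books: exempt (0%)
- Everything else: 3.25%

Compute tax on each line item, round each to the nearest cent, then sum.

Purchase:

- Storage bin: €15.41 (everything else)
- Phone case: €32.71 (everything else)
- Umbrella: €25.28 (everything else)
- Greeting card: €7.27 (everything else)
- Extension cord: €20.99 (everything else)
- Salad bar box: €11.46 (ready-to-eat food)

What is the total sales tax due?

€3.82

Storage bin €15.41: everything else → 3.25% → €0.50
Phone case €32.71: everything else → 3.25% → €1.06
Umbrella €25.28: everything else → 3.25% → €0.82
Greeting card €7.27: everything else → 3.25% → €0.24
Extension cord €20.99: everything else → 3.25% → €0.68
Salad bar box €11.46: ready-to-eat food → 4.5% → €0.52
Total tax = €0.50 + €1.06 + €0.82 + €0.24 + €0.68 + €0.52 = €3.82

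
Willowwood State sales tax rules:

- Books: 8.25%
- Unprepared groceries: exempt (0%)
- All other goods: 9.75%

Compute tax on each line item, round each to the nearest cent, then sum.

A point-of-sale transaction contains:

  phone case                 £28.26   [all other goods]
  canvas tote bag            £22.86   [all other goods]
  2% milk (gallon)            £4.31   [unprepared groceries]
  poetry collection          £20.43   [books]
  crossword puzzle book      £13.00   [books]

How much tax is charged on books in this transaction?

£2.76

Poetry collection £20.43: books → 8.25% → £1.69
Crossword puzzle book £13.00: books → 8.25% → £1.07
Tax on books = £1.69 + £1.07 = £2.76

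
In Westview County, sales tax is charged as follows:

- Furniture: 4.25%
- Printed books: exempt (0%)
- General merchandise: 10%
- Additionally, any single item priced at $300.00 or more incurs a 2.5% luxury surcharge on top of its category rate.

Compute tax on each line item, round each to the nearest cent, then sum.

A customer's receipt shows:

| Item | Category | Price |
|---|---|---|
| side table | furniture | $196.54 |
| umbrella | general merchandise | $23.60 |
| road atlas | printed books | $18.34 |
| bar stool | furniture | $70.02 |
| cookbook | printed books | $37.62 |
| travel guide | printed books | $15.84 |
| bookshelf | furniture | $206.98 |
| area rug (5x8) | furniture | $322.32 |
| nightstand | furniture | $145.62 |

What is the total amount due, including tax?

$1087.32

Side table $196.54: furniture → 4.25% → $8.35
Umbrella $23.60: general merchandise → 10% → $2.36
Road atlas $18.34: printed books → 0% → $0.00
Bar stool $70.02: furniture → 4.25% → $2.98
Cookbook $37.62: printed books → 0% → $0.00
Travel guide $15.84: printed books → 0% → $0.00
Bookshelf $206.98: furniture → 4.25% → $8.80
Area rug (5x8) $322.32: furniture → 4.25% + 2.5% surcharge = 6.75% → $21.76
Nightstand $145.62: furniture → 4.25% → $6.19
Subtotal = $1036.88; tax = $50.44; total due = $1087.32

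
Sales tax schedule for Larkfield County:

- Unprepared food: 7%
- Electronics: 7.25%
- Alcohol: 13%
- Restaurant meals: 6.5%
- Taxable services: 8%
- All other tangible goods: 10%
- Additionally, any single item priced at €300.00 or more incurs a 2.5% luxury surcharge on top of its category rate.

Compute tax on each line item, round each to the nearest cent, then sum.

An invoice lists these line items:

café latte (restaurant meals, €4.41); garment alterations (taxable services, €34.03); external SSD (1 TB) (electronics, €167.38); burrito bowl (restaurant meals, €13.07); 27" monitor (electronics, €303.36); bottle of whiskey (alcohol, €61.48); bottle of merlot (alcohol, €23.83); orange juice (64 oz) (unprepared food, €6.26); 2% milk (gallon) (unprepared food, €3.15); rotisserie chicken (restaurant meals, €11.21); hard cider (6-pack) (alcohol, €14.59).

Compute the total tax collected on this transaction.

Café latte €4.41: restaurant meals → 6.5% → €0.29
Garment alterations €34.03: taxable services → 8% → €2.72
External SSD (1 TB) €167.38: electronics → 7.25% → €12.14
Burrito bowl €13.07: restaurant meals → 6.5% → €0.85
27" monitor €303.36: electronics → 7.25% + 2.5% surcharge = 9.75% → €29.58
Bottle of whiskey €61.48: alcohol → 13% → €7.99
Bottle of merlot €23.83: alcohol → 13% → €3.10
Orange juice (64 oz) €6.26: unprepared food → 7% → €0.44
2% milk (gallon) €3.15: unprepared food → 7% → €0.22
Rotisserie chicken €11.21: restaurant meals → 6.5% → €0.73
Hard cider (6-pack) €14.59: alcohol → 13% → €1.90
Total tax = €0.29 + €2.72 + €12.14 + €0.85 + €29.58 + €7.99 + €3.10 + €0.44 + €0.22 + €0.73 + €1.90 = €59.96

€59.96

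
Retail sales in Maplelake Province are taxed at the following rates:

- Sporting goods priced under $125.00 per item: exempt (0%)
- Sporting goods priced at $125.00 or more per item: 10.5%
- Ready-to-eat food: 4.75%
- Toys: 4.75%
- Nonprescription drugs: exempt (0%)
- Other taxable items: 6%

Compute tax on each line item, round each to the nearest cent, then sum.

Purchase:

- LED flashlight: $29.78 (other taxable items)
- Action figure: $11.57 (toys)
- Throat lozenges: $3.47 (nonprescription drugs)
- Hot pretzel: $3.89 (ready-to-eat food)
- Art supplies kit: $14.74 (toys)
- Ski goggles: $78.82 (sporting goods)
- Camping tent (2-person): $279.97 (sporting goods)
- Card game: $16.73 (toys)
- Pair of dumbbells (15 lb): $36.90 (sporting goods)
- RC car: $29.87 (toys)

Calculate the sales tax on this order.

$34.83

LED flashlight $29.78: other taxable items → 6% → $1.79
Action figure $11.57: toys → 4.75% → $0.55
Throat lozenges $3.47: nonprescription drugs → 0% → $0.00
Hot pretzel $3.89: ready-to-eat food → 4.75% → $0.18
Art supplies kit $14.74: toys → 4.75% → $0.70
Ski goggles $78.82: sporting goods, under $125.00 → 0% → $0.00
Camping tent (2-person) $279.97: sporting goods, $125.00 or more → 10.5% → $29.40
Card game $16.73: toys → 4.75% → $0.79
Pair of dumbbells (15 lb) $36.90: sporting goods, under $125.00 → 0% → $0.00
RC car $29.87: toys → 4.75% → $1.42
Total tax = $1.79 + $0.55 + $0.18 + $0.70 + $29.40 + $0.79 + $1.42 = $34.83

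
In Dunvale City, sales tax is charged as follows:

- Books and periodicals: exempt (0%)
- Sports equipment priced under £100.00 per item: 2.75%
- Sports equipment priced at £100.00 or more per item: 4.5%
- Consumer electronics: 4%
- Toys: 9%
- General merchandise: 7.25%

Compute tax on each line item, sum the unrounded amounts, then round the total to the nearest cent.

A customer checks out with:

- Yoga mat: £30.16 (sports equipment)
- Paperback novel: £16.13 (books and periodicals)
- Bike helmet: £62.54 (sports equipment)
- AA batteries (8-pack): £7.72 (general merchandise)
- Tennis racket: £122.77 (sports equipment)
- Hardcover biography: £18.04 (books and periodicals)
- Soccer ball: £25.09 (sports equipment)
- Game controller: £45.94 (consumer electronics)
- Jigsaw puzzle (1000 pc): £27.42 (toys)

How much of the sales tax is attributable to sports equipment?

Yoga mat £30.16: sports equipment, under £100.00 → 2.75% → £0.8294
Bike helmet £62.54: sports equipment, under £100.00 → 2.75% → £1.71985
Tennis racket £122.77: sports equipment, £100.00 or more → 4.5% → £5.52465
Soccer ball £25.09: sports equipment, under £100.00 → 2.75% → £0.689975
Tax on sports equipment: unrounded sum = £8.763875 → £8.76

£8.76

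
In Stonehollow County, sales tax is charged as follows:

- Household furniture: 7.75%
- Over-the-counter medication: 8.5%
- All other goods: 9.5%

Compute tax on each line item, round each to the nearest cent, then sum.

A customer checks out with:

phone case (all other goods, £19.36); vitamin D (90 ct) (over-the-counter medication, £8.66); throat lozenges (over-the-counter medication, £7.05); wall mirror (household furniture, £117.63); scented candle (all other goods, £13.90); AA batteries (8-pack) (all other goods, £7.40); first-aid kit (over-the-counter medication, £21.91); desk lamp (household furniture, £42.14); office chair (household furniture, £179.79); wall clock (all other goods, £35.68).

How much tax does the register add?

£36.77

Phone case £19.36: all other goods → 9.5% → £1.84
Vitamin D (90 ct) £8.66: over-the-counter medication → 8.5% → £0.74
Throat lozenges £7.05: over-the-counter medication → 8.5% → £0.60
Wall mirror £117.63: household furniture → 7.75% → £9.12
Scented candle £13.90: all other goods → 9.5% → £1.32
AA batteries (8-pack) £7.40: all other goods → 9.5% → £0.70
First-aid kit £21.91: over-the-counter medication → 8.5% → £1.86
Desk lamp £42.14: household furniture → 7.75% → £3.27
Office chair £179.79: household furniture → 7.75% → £13.93
Wall clock £35.68: all other goods → 9.5% → £3.39
Total tax = £1.84 + £0.74 + £0.60 + £9.12 + £1.32 + £0.70 + £1.86 + £3.27 + £13.93 + £3.39 = £36.77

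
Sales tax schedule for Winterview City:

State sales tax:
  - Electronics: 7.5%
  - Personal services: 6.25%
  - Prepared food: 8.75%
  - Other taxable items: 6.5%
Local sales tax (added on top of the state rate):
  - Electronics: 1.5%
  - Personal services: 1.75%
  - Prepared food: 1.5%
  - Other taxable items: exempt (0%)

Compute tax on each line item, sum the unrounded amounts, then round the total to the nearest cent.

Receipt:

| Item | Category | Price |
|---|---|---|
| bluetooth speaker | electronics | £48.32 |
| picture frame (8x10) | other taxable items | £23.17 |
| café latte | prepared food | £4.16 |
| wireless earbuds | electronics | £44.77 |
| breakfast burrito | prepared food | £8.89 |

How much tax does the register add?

£11.22

Bluetooth speaker £48.32: electronics → 7.5% + 1.5% local = 9% → £4.3488
Picture frame (8x10) £23.17: other taxable items → 6.5% + 0% local = 6.5% → £1.50605
Café latte £4.16: prepared food → 8.75% + 1.5% local = 10.25% → £0.4264
Wireless earbuds £44.77: electronics → 7.5% + 1.5% local = 9% → £4.0293
Breakfast burrito £8.89: prepared food → 8.75% + 1.5% local = 10.25% → £0.911225
Unrounded tax sum = £11.221775 → £11.22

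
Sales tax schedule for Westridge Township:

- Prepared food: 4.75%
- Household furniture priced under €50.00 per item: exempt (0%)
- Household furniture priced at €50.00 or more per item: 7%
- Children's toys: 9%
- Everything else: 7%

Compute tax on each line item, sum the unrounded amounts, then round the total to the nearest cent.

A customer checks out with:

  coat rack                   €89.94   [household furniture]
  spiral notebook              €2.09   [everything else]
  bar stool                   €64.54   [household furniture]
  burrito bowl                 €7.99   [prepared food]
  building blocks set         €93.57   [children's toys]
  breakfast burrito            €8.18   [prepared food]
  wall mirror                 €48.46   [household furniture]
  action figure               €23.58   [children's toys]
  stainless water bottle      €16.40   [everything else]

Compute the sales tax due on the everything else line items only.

Spiral notebook €2.09: everything else → 7% → €0.1463
Stainless water bottle €16.40: everything else → 7% → €1.148
Tax on everything else: unrounded sum = €1.2943 → €1.29

€1.29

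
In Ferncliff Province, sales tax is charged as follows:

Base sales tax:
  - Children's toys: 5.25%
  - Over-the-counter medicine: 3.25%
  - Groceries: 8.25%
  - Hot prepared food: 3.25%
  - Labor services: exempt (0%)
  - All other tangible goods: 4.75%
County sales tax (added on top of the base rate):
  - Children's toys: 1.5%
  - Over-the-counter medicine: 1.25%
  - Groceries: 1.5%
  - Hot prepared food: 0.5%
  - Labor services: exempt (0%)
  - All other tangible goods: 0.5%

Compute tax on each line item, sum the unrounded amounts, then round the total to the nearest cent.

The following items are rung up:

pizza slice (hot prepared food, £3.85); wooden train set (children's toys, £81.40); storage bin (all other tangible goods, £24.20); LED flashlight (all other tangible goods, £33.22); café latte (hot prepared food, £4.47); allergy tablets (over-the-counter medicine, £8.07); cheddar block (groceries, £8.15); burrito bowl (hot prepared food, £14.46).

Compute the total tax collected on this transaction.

£10.52

Pizza slice £3.85: hot prepared food → 3.25% + 0.5% county = 3.75% → £0.144375
Wooden train set £81.40: children's toys → 5.25% + 1.5% county = 6.75% → £5.4945
Storage bin £24.20: all other tangible goods → 4.75% + 0.5% county = 5.25% → £1.2705
LED flashlight £33.22: all other tangible goods → 4.75% + 0.5% county = 5.25% → £1.74405
Café latte £4.47: hot prepared food → 3.25% + 0.5% county = 3.75% → £0.167625
Allergy tablets £8.07: over-the-counter medicine → 3.25% + 1.25% county = 4.5% → £0.36315
Cheddar block £8.15: groceries → 8.25% + 1.5% county = 9.75% → £0.794625
Burrito bowl £14.46: hot prepared food → 3.25% + 0.5% county = 3.75% → £0.54225
Unrounded tax sum = £10.521075 → £10.52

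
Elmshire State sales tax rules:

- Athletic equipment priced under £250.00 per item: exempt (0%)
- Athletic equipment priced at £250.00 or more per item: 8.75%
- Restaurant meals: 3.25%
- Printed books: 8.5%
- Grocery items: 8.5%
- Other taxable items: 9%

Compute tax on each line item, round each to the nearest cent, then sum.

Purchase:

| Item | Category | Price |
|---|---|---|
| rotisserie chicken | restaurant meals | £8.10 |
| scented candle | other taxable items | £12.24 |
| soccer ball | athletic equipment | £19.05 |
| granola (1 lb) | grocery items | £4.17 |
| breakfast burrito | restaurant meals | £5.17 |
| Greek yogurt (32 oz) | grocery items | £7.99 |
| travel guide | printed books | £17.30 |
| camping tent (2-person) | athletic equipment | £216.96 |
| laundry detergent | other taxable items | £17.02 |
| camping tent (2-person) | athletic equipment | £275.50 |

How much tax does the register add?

Rotisserie chicken £8.10: restaurant meals → 3.25% → £0.26
Scented candle £12.24: other taxable items → 9% → £1.10
Soccer ball £19.05: athletic equipment, under £250.00 → 0% → £0.00
Granola (1 lb) £4.17: grocery items → 8.5% → £0.35
Breakfast burrito £5.17: restaurant meals → 3.25% → £0.17
Greek yogurt (32 oz) £7.99: grocery items → 8.5% → £0.68
Travel guide £17.30: printed books → 8.5% → £1.47
Camping tent (2-person) £216.96: athletic equipment, under £250.00 → 0% → £0.00
Laundry detergent £17.02: other taxable items → 9% → £1.53
Camping tent (2-person) £275.50: athletic equipment, £250.00 or more → 8.75% → £24.11
Total tax = £0.26 + £1.10 + £0.35 + £0.17 + £0.68 + £1.47 + £1.53 + £24.11 = £29.67

£29.67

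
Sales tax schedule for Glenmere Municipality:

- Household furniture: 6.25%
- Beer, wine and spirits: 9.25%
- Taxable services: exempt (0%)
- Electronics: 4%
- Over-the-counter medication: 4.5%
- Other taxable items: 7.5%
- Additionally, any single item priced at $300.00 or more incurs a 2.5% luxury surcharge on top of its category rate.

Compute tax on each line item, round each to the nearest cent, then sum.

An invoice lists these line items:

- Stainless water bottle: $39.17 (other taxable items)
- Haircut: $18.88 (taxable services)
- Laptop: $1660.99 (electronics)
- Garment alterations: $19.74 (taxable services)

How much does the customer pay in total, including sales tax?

$1849.68

Stainless water bottle $39.17: other taxable items → 7.5% → $2.94
Haircut $18.88: taxable services → 0% → $0.00
Laptop $1660.99: electronics → 4% + 2.5% surcharge = 6.5% → $107.96
Garment alterations $19.74: taxable services → 0% → $0.00
Subtotal = $1738.78; tax = $110.90; total due = $1849.68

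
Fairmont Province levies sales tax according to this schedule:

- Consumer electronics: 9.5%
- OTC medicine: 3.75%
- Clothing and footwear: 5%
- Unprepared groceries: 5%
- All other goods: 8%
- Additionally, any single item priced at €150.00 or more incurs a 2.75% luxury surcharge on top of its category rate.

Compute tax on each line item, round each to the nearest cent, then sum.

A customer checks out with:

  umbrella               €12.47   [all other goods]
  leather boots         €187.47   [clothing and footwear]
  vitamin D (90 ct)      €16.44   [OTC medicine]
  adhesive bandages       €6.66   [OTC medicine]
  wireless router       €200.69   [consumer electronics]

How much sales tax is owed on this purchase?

€40.98

Umbrella €12.47: all other goods → 8% → €1.00
Leather boots €187.47: clothing and footwear → 5% + 2.75% surcharge = 7.75% → €14.53
Vitamin D (90 ct) €16.44: OTC medicine → 3.75% → €0.62
Adhesive bandages €6.66: OTC medicine → 3.75% → €0.25
Wireless router €200.69: consumer electronics → 9.5% + 2.75% surcharge = 12.25% → €24.58
Total tax = €1.00 + €14.53 + €0.62 + €0.25 + €24.58 = €40.98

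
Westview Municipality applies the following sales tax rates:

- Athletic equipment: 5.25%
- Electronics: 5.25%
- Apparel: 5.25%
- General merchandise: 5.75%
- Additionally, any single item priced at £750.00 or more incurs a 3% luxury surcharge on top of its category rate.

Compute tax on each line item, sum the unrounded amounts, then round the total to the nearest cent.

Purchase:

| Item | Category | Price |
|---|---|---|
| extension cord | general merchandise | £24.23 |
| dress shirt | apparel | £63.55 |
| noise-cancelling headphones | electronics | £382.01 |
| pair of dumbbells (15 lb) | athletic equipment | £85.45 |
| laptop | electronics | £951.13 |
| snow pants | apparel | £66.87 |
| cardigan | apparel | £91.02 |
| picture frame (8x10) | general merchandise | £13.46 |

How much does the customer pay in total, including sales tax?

Extension cord £24.23: general merchandise → 5.75% → £1.393225
Dress shirt £63.55: apparel → 5.25% → £3.336375
Noise-cancelling headphones £382.01: electronics → 5.25% → £20.055525
Pair of dumbbells (15 lb) £85.45: athletic equipment → 5.25% → £4.486125
Laptop £951.13: electronics → 5.25% + 3% surcharge = 8.25% → £78.468225
Snow pants £66.87: apparel → 5.25% → £3.510675
Cardigan £91.02: apparel → 5.25% → £4.77855
Picture frame (8x10) £13.46: general merchandise → 5.75% → £0.77395
Subtotal = £1677.72; unrounded tax = £116.80265 → £116.80; total due = £1794.52

£1794.52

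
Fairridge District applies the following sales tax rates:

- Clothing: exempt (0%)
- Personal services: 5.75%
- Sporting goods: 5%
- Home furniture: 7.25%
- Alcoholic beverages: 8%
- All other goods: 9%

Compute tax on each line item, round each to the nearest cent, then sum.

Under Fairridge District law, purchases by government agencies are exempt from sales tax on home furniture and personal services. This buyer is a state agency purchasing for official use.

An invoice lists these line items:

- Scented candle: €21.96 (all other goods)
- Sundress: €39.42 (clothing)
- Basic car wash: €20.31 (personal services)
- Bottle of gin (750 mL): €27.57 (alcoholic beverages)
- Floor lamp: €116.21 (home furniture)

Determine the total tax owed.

€4.19

Scented candle €21.96: all other goods → 9% → €1.98
Sundress €39.42: clothing → 0% → €0.00
Basic car wash €20.31: personal services, buyer-exempt → 0% → €0.00
Bottle of gin (750 mL) €27.57: alcoholic beverages → 8% → €2.21
Floor lamp €116.21: home furniture, buyer-exempt → 0% → €0.00
Total tax = €1.98 + €2.21 = €4.19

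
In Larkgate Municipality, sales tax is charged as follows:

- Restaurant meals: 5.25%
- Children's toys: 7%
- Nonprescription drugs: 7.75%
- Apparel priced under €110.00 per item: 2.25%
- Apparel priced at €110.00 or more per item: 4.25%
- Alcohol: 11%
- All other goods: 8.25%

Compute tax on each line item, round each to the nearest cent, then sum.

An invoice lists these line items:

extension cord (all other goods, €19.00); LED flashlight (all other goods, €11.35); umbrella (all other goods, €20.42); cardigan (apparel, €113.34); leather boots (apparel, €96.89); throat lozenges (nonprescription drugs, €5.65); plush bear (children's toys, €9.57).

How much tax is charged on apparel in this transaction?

Cardigan €113.34: apparel, €110.00 or more → 4.25% → €4.82
Leather boots €96.89: apparel, under €110.00 → 2.25% → €2.18
Tax on apparel = €4.82 + €2.18 = €7.00

€7.00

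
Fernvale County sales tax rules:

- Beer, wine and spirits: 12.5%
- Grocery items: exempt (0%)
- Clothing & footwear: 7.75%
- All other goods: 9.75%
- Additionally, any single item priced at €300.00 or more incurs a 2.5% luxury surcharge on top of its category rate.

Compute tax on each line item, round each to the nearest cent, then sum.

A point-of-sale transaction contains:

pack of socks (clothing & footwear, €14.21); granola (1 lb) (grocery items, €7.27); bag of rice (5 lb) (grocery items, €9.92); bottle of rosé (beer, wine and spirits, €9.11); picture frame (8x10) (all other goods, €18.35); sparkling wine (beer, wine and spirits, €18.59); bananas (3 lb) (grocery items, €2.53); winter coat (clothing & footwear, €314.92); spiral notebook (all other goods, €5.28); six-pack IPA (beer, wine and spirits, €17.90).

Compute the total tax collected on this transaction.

Pack of socks €14.21: clothing & footwear → 7.75% → €1.10
Granola (1 lb) €7.27: grocery items → 0% → €0.00
Bag of rice (5 lb) €9.92: grocery items → 0% → €0.00
Bottle of rosé €9.11: beer, wine and spirits → 12.5% → €1.14
Picture frame (8x10) €18.35: all other goods → 9.75% → €1.79
Sparkling wine €18.59: beer, wine and spirits → 12.5% → €2.32
Bananas (3 lb) €2.53: grocery items → 0% → €0.00
Winter coat €314.92: clothing & footwear → 7.75% + 2.5% surcharge = 10.25% → €32.28
Spiral notebook €5.28: all other goods → 9.75% → €0.51
Six-pack IPA €17.90: beer, wine and spirits → 12.5% → €2.24
Total tax = €1.10 + €1.14 + €1.79 + €2.32 + €32.28 + €0.51 + €2.24 = €41.38

€41.38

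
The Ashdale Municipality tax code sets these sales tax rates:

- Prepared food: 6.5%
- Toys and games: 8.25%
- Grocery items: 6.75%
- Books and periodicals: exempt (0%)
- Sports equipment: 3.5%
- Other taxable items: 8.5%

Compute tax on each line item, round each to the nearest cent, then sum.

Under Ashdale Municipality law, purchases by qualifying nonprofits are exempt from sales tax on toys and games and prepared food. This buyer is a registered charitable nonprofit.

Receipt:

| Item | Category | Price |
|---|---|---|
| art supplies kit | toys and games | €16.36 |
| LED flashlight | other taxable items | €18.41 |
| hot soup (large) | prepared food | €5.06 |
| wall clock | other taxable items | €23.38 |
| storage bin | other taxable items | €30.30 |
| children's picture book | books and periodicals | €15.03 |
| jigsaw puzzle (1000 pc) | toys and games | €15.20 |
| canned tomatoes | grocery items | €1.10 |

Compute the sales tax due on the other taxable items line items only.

LED flashlight €18.41: other taxable items → 8.5% → €1.56
Wall clock €23.38: other taxable items → 8.5% → €1.99
Storage bin €30.30: other taxable items → 8.5% → €2.58
Tax on other taxable items = €1.56 + €1.99 + €2.58 = €6.13

€6.13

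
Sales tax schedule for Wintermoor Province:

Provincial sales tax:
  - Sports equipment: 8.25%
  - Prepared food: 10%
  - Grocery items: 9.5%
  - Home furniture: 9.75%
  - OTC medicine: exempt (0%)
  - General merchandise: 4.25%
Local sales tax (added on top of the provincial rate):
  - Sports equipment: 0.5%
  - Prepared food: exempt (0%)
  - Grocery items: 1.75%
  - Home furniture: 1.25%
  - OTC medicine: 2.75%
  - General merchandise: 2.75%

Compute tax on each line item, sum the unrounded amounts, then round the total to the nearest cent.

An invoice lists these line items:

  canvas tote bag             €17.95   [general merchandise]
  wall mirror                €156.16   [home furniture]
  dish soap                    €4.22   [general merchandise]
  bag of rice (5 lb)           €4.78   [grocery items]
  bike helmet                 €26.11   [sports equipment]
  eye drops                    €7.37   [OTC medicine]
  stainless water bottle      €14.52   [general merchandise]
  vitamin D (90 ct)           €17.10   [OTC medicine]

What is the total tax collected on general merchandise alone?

Canvas tote bag €17.95: general merchandise → 4.25% + 2.75% local = 7% → €1.2565
Dish soap €4.22: general merchandise → 4.25% + 2.75% local = 7% → €0.2954
Stainless water bottle €14.52: general merchandise → 4.25% + 2.75% local = 7% → €1.0164
Tax on general merchandise: unrounded sum = €2.5683 → €2.57

€2.57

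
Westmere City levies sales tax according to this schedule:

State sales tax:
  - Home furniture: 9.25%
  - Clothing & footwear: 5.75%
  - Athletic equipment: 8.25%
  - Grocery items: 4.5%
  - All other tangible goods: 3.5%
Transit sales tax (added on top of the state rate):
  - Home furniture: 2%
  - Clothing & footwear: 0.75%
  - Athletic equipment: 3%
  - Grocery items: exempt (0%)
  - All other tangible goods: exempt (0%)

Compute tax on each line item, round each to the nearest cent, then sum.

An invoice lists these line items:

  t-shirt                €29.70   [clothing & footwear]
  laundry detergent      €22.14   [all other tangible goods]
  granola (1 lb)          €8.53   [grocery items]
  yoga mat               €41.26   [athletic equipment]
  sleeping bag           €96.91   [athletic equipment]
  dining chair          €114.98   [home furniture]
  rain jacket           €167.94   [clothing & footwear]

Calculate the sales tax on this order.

€42.48

T-shirt €29.70: clothing & footwear → 5.75% + 0.75% transit = 6.5% → €1.93
Laundry detergent €22.14: all other tangible goods → 3.5% + 0% transit = 3.5% → €0.77
Granola (1 lb) €8.53: grocery items → 4.5% + 0% transit = 4.5% → €0.38
Yoga mat €41.26: athletic equipment → 8.25% + 3% transit = 11.25% → €4.64
Sleeping bag €96.91: athletic equipment → 8.25% + 3% transit = 11.25% → €10.90
Dining chair €114.98: home furniture → 9.25% + 2% transit = 11.25% → €12.94
Rain jacket €167.94: clothing & footwear → 5.75% + 0.75% transit = 6.5% → €10.92
Total tax = €1.93 + €0.77 + €0.38 + €4.64 + €10.90 + €12.94 + €10.92 = €42.48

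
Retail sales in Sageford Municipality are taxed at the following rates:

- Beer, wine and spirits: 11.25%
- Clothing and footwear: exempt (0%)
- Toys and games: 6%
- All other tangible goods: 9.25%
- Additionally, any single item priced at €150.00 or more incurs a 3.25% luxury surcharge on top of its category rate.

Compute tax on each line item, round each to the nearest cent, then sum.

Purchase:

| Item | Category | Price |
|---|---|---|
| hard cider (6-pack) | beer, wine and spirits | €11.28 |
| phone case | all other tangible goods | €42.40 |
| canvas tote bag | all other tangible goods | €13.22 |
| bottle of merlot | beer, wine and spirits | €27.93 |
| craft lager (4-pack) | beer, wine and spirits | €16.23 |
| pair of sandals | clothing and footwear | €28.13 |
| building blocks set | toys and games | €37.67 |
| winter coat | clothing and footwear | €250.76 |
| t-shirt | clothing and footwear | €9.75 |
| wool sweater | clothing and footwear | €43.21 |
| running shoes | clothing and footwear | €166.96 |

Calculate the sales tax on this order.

Hard cider (6-pack) €11.28: beer, wine and spirits → 11.25% → €1.27
Phone case €42.40: all other tangible goods → 9.25% → €3.92
Canvas tote bag €13.22: all other tangible goods → 9.25% → €1.22
Bottle of merlot €27.93: beer, wine and spirits → 11.25% → €3.14
Craft lager (4-pack) €16.23: beer, wine and spirits → 11.25% → €1.83
Pair of sandals €28.13: clothing and footwear → 0% → €0.00
Building blocks set €37.67: toys and games → 6% → €2.26
Winter coat €250.76: clothing and footwear → 0% + 3.25% surcharge = 3.25% → €8.15
T-shirt €9.75: clothing and footwear → 0% → €0.00
Wool sweater €43.21: clothing and footwear → 0% → €0.00
Running shoes €166.96: clothing and footwear → 0% + 3.25% surcharge = 3.25% → €5.43
Total tax = €1.27 + €3.92 + €1.22 + €3.14 + €1.83 + €2.26 + €8.15 + €5.43 = €27.22

€27.22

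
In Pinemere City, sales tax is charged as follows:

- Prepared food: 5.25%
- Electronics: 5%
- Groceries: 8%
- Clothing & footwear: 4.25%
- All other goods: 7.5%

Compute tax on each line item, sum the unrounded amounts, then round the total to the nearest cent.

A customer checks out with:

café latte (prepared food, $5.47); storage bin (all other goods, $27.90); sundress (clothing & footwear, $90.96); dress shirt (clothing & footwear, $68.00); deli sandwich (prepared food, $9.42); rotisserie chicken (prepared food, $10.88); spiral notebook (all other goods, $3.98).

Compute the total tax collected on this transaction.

$10.50

Café latte $5.47: prepared food → 5.25% → $0.287175
Storage bin $27.90: all other goods → 7.5% → $2.0925
Sundress $90.96: clothing & footwear → 4.25% → $3.8658
Dress shirt $68.00: clothing & footwear → 4.25% → $2.89
Deli sandwich $9.42: prepared food → 5.25% → $0.49455
Rotisserie chicken $10.88: prepared food → 5.25% → $0.5712
Spiral notebook $3.98: all other goods → 7.5% → $0.2985
Unrounded tax sum = $10.499725 → $10.50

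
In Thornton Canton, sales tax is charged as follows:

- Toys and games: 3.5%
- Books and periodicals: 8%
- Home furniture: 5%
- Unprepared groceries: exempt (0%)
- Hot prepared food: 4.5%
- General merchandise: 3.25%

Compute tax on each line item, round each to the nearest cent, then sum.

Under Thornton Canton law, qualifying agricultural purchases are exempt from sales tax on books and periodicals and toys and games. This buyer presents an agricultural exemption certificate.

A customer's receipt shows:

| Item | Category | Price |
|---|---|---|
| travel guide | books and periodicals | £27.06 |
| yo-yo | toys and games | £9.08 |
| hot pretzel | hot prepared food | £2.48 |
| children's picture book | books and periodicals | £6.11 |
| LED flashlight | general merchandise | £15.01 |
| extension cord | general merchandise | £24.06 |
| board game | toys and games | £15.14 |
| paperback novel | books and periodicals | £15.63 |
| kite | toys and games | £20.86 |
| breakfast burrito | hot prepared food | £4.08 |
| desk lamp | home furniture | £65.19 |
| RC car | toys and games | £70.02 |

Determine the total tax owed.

£4.82

Travel guide £27.06: books and periodicals, buyer-exempt → 0% → £0.00
Yo-yo £9.08: toys and games, buyer-exempt → 0% → £0.00
Hot pretzel £2.48: hot prepared food → 4.5% → £0.11
Children's picture book £6.11: books and periodicals, buyer-exempt → 0% → £0.00
LED flashlight £15.01: general merchandise → 3.25% → £0.49
Extension cord £24.06: general merchandise → 3.25% → £0.78
Board game £15.14: toys and games, buyer-exempt → 0% → £0.00
Paperback novel £15.63: books and periodicals, buyer-exempt → 0% → £0.00
Kite £20.86: toys and games, buyer-exempt → 0% → £0.00
Breakfast burrito £4.08: hot prepared food → 4.5% → £0.18
Desk lamp £65.19: home furniture → 5% → £3.26
RC car £70.02: toys and games, buyer-exempt → 0% → £0.00
Total tax = £0.11 + £0.49 + £0.78 + £0.18 + £3.26 = £4.82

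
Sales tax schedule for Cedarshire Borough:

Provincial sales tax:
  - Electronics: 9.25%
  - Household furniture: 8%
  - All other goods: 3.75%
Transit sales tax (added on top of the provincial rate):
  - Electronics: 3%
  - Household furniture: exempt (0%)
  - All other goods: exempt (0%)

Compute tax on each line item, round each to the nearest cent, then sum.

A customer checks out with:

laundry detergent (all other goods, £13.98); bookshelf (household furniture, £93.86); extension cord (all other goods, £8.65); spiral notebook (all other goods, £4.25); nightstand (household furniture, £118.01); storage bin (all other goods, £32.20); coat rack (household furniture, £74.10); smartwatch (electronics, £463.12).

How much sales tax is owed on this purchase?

£81.82

Laundry detergent £13.98: all other goods → 3.75% + 0% transit = 3.75% → £0.52
Bookshelf £93.86: household furniture → 8% + 0% transit = 8% → £7.51
Extension cord £8.65: all other goods → 3.75% + 0% transit = 3.75% → £0.32
Spiral notebook £4.25: all other goods → 3.75% + 0% transit = 3.75% → £0.16
Nightstand £118.01: household furniture → 8% + 0% transit = 8% → £9.44
Storage bin £32.20: all other goods → 3.75% + 0% transit = 3.75% → £1.21
Coat rack £74.10: household furniture → 8% + 0% transit = 8% → £5.93
Smartwatch £463.12: electronics → 9.25% + 3% transit = 12.25% → £56.73
Total tax = £0.52 + £7.51 + £0.32 + £0.16 + £9.44 + £1.21 + £5.93 + £56.73 = £81.82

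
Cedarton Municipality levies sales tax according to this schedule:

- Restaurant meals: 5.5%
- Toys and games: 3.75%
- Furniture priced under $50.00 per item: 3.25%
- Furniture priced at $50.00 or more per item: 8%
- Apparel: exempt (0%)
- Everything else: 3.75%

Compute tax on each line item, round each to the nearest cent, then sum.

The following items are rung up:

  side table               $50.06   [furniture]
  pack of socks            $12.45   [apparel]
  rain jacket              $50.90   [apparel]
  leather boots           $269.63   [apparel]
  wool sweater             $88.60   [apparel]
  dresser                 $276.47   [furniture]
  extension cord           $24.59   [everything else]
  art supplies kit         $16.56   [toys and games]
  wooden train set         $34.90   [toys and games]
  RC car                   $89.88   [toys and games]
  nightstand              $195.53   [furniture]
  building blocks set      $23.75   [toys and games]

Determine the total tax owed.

Side table $50.06: furniture, $50.00 or more → 8% → $4.00
Pack of socks $12.45: apparel → 0% → $0.00
Rain jacket $50.90: apparel → 0% → $0.00
Leather boots $269.63: apparel → 0% → $0.00
Wool sweater $88.60: apparel → 0% → $0.00
Dresser $276.47: furniture, $50.00 or more → 8% → $22.12
Extension cord $24.59: everything else → 3.75% → $0.92
Art supplies kit $16.56: toys and games → 3.75% → $0.62
Wooden train set $34.90: toys and games → 3.75% → $1.31
RC car $89.88: toys and games → 3.75% → $3.37
Nightstand $195.53: furniture, $50.00 or more → 8% → $15.64
Building blocks set $23.75: toys and games → 3.75% → $0.89
Total tax = $4.00 + $22.12 + $0.92 + $0.62 + $1.31 + $3.37 + $15.64 + $0.89 = $48.87

$48.87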